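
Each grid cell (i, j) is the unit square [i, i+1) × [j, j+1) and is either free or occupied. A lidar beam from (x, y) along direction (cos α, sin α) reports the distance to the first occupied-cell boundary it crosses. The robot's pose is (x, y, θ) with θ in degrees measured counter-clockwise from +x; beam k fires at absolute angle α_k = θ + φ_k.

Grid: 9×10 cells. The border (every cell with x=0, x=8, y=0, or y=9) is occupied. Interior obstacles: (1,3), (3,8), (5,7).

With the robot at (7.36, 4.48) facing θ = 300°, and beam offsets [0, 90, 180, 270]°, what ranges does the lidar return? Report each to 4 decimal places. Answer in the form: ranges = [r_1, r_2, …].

beam 1: φ=0°, α=300°
  direction (0.5000, -0.8660); cell (7,4); t to first gridline: x 1.2800, y 0.5543 (then +2.0000 / +1.1547)
    (7,3) via y @ 0.5543
    (8,3) via x @ 1.2800  # hit
  → r_1 = 1.2800
beam 2: φ=90°, α=30°
  direction (0.8660, 0.5000); cell (7,4); t to first gridline: x 0.7390, y 1.0400 (then +1.1547 / +2.0000)
    (8,4) via x @ 0.7390  # hit
  → r_2 = 0.7390
beam 3: φ=180°, α=120°
  direction (-0.5000, 0.8660); cell (7,4); t to first gridline: x 0.7200, y 0.6004 (then +2.0000 / +1.1547)
    (7,5) via y @ 0.6004
    (6,5) via x @ 0.7200
    (6,6) via y @ 1.7551
    (5,6) via x @ 2.7200
    (5,7) via y @ 2.9098  # hit
  → r_3 = 2.9098
beam 4: φ=270°, α=210°
  direction (-0.8660, -0.5000); cell (7,4); t to first gridline: x 0.4157, y 0.9600 (then +1.1547 / +2.0000)
    (6,4) via x @ 0.4157
    (6,3) via y @ 0.9600
    (5,3) via x @ 1.5704
    (4,3) via x @ 2.7251
    (4,2) via y @ 2.9600
    (3,2) via x @ 3.8798
    (3,1) via y @ 4.9600
    (2,1) via x @ 5.0345
    (1,1) via x @ 6.1892
    (1,0) via y @ 6.9600  # hit
  → r_4 = 6.9600

ranges = [1.2800, 0.7390, 2.9098, 6.9600]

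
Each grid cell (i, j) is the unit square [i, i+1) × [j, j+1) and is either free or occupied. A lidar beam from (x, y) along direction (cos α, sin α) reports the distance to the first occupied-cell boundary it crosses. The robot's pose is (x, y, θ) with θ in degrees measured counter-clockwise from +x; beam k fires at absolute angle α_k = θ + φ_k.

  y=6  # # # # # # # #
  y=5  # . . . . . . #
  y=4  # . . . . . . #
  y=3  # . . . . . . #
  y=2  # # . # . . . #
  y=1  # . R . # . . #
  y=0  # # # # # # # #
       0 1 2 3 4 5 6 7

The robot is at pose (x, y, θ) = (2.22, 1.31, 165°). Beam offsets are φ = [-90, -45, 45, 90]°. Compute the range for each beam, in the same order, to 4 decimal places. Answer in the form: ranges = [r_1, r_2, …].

ranges = [4.8554, 0.7967, 0.6200, 0.3209]

beam 1: φ=-90°, α=75°
  dir = (cos 75°, sin 75°) = (0.2588, 0.9659); from cell (2,1)
  next x-line at t=3.0137, next y-line at t=0.7143; Δt_x=3.8637, Δt_y=1.0353
    y: enter (2,2) at t=0.7143
    y: enter (2,3) at t=1.7496
    y: enter (2,4) at t=2.7849
    x: enter (3,4) at t=3.0137
    y: enter (3,5) at t=3.8202
    y: enter (3,6) at t=4.8554 ← occupied
  → r_1 = 4.8554
beam 2: φ=-45°, α=120°
  dir = (cos 120°, sin 120°) = (-0.5000, 0.8660); from cell (2,1)
  next x-line at t=0.4400, next y-line at t=0.7967; Δt_x=2.0000, Δt_y=1.1547
    x: enter (1,1) at t=0.4400
    y: enter (1,2) at t=0.7967 ← occupied
  → r_2 = 0.7967
beam 3: φ=45°, α=210°
  dir = (cos 210°, sin 210°) = (-0.8660, -0.5000); from cell (2,1)
  next x-line at t=0.2540, next y-line at t=0.6200; Δt_x=1.1547, Δt_y=2.0000
    x: enter (1,1) at t=0.2540
    y: enter (1,0) at t=0.6200 ← occupied
  → r_3 = 0.6200
beam 4: φ=90°, α=255°
  dir = (cos 255°, sin 255°) = (-0.2588, -0.9659); from cell (2,1)
  next x-line at t=0.8500, next y-line at t=0.3209; Δt_x=3.8637, Δt_y=1.0353
    y: enter (2,0) at t=0.3209 ← occupied
  → r_4 = 0.3209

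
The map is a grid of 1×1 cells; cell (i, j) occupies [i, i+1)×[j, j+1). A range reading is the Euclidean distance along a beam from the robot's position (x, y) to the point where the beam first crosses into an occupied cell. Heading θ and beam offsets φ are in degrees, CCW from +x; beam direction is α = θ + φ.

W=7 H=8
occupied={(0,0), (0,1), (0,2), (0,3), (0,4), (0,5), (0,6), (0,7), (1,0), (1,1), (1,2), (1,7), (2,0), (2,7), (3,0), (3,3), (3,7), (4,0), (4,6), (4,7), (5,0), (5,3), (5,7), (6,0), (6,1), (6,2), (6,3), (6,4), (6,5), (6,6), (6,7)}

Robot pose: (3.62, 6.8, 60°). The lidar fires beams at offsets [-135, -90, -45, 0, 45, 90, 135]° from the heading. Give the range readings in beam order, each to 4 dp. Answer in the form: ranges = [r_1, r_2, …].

ranges = [6.0046, 0.4388, 0.3934, 0.2309, 0.2071, 0.4000, 2.7124]

beam 1: φ=-135°, α=285°
  dir = (cos 285°, sin 285°) = (0.2588, -0.9659); from cell (3,6)
  next x-line at t=1.4682, next y-line at t=0.8282; Δt_x=3.8637, Δt_y=1.0353
    y: enter (3,5) at t=0.8282
    x: enter (4,5) at t=1.4682
    y: enter (4,4) at t=1.8635
    y: enter (4,3) at t=2.8988
    y: enter (4,2) at t=3.9340
    y: enter (4,1) at t=4.9693
    x: enter (5,1) at t=5.3319
    y: enter (5,0) at t=6.0046 ← occupied
  → r_1 = 6.0046
beam 2: φ=-90°, α=330°
  dir = (cos 330°, sin 330°) = (0.8660, -0.5000); from cell (3,6)
  next x-line at t=0.4388, next y-line at t=1.6000; Δt_x=1.1547, Δt_y=2.0000
    x: enter (4,6) at t=0.4388 ← occupied
  → r_2 = 0.4388
beam 3: φ=-45°, α=15°
  dir = (cos 15°, sin 15°) = (0.9659, 0.2588); from cell (3,6)
  next x-line at t=0.3934, next y-line at t=0.7727; Δt_x=1.0353, Δt_y=3.8637
    x: enter (4,6) at t=0.3934 ← occupied
  → r_3 = 0.3934
beam 4: φ=0°, α=60°
  dir = (cos 60°, sin 60°) = (0.5000, 0.8660); from cell (3,6)
  next x-line at t=0.7600, next y-line at t=0.2309; Δt_x=2.0000, Δt_y=1.1547
    y: enter (3,7) at t=0.2309 ← occupied
  → r_4 = 0.2309
beam 5: φ=45°, α=105°
  dir = (cos 105°, sin 105°) = (-0.2588, 0.9659); from cell (3,6)
  next x-line at t=2.3955, next y-line at t=0.2071; Δt_x=3.8637, Δt_y=1.0353
    y: enter (3,7) at t=0.2071 ← occupied
  → r_5 = 0.2071
beam 6: φ=90°, α=150°
  dir = (cos 150°, sin 150°) = (-0.8660, 0.5000); from cell (3,6)
  next x-line at t=0.7159, next y-line at t=0.4000; Δt_x=1.1547, Δt_y=2.0000
    y: enter (3,7) at t=0.4000 ← occupied
  → r_6 = 0.4000
beam 7: φ=135°, α=195°
  dir = (cos 195°, sin 195°) = (-0.9659, -0.2588); from cell (3,6)
  next x-line at t=0.6419, next y-line at t=3.0910; Δt_x=1.0353, Δt_y=3.8637
    x: enter (2,6) at t=0.6419
    x: enter (1,6) at t=1.6771
    x: enter (0,6) at t=2.7124 ← occupied
  → r_7 = 2.7124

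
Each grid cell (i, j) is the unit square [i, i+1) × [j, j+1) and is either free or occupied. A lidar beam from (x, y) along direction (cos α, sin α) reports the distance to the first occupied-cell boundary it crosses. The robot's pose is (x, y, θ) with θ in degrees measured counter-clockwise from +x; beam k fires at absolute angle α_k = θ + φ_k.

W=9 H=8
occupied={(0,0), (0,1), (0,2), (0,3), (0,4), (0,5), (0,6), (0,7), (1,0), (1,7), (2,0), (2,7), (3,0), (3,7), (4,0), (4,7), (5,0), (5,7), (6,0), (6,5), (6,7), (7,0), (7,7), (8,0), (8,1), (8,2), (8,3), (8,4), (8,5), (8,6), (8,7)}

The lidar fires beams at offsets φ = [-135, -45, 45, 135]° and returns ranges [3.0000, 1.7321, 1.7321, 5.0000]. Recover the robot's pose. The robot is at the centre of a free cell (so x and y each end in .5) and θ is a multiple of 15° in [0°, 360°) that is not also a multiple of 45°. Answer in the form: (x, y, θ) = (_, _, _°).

Candidates: 41 free-cell centres × 16 headings = 656 poses. Raycast each; keep the one whose scan matches to 4 dp.
  (4.5, 6.5, 60°): beam 1 = 5.6940 ≠ 3.0000 ✗
  (5.5, 4.5, 75°): beam 1 = 4.0415 ≠ 3.0000 ✗
  (4.5, 6.5, 210°): beam 1 = 0.5176 ≠ 3.0000 ✗
  …
  (2.5, 2.5, 255°): r_1=3.0000, r_2=1.7321, r_3=1.7321, r_4=5.0000 — all match ✓
Only this pose fits every beam.

(x, y, θ) = (2.5, 2.5, 255°)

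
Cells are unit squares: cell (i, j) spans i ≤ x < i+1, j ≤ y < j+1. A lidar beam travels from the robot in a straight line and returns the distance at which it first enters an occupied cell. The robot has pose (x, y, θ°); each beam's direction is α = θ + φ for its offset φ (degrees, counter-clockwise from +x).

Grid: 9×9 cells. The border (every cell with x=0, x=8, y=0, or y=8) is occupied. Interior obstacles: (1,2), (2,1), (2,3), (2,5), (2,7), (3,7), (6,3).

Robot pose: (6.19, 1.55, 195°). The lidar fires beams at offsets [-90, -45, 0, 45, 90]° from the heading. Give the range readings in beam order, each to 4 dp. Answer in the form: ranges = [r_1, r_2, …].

ranges = [6.6775, 3.6835, 2.1250, 0.6351, 0.5694]

beam 1: φ=-90°, α=105°
  d=(-0.2588,0.9659)  start (6,1)  tX=0.7341 tY=0.4659  stride 1/|dx|=3.8637 1/|dy|=1.0353
    cross y-line → (6,2), t=0.4659
    cross x-line → (5,2), t=0.7341
    cross y-line → (5,3), t=1.5012
    cross y-line → (5,4), t=2.5364
    cross y-line → (5,5), t=3.5717
    cross x-line → (4,5), t=4.5978
    cross y-line → (4,6), t=4.6070
    cross y-line → (4,7), t=5.6423
    cross y-line → (4,8), t=6.6775 (wall)
  → r_1 = 6.6775
beam 2: φ=-45°, α=150°
  d=(-0.8660,0.5000)  start (6,1)  tX=0.2194 tY=0.9000  stride 1/|dx|=1.1547 1/|dy|=2.0000
    cross x-line → (5,1), t=0.2194
    cross y-line → (5,2), t=0.9000
    cross x-line → (4,2), t=1.3741
    cross x-line → (3,2), t=2.5288
    cross y-line → (3,3), t=2.9000
    cross x-line → (2,3), t=3.6835 (wall)
  → r_2 = 3.6835
beam 3: φ=0°, α=195°
  d=(-0.9659,-0.2588)  start (6,1)  tX=0.1967 tY=2.1250  stride 1/|dx|=1.0353 1/|dy|=3.8637
    cross x-line → (5,1), t=0.1967
    cross x-line → (4,1), t=1.2320
    cross y-line → (4,0), t=2.1250 (wall)
  → r_3 = 2.1250
beam 4: φ=45°, α=240°
  d=(-0.5000,-0.8660)  start (6,1)  tX=0.3800 tY=0.6351  stride 1/|dx|=2.0000 1/|dy|=1.1547
    cross x-line → (5,1), t=0.3800
    cross y-line → (5,0), t=0.6351 (wall)
  → r_4 = 0.6351
beam 5: φ=90°, α=285°
  d=(0.2588,-0.9659)  start (6,1)  tX=3.1296 tY=0.5694  stride 1/|dx|=3.8637 1/|dy|=1.0353
    cross y-line → (6,0), t=0.5694 (wall)
  → r_5 = 0.5694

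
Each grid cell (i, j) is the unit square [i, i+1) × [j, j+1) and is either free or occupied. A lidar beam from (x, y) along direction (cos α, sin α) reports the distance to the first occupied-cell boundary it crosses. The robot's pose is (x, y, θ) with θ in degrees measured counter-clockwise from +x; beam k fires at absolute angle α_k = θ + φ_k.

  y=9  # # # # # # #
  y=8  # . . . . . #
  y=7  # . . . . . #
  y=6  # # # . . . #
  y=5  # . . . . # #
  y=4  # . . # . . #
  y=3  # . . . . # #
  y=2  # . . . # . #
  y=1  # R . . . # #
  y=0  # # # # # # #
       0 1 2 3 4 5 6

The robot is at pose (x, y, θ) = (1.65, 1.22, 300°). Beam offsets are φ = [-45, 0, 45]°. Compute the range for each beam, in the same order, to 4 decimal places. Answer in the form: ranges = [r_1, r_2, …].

ranges = [0.2278, 0.2540, 0.8500]

beam 1: φ=-45°, α=255°
  d=(-0.2588,-0.9659)  start (1,1)  tX=2.5114 tY=0.2278  stride 1/|dx|=3.8637 1/|dy|=1.0353
    cross y-line → (1,0), t=0.2278 (wall)
  → r_1 = 0.2278
beam 2: φ=0°, α=300°
  d=(0.5000,-0.8660)  start (1,1)  tX=0.7000 tY=0.2540  stride 1/|dx|=2.0000 1/|dy|=1.1547
    cross y-line → (1,0), t=0.2540 (wall)
  → r_2 = 0.2540
beam 3: φ=45°, α=345°
  d=(0.9659,-0.2588)  start (1,1)  tX=0.3623 tY=0.8500  stride 1/|dx|=1.0353 1/|dy|=3.8637
    cross x-line → (2,1), t=0.3623
    cross y-line → (2,0), t=0.8500 (wall)
  → r_3 = 0.8500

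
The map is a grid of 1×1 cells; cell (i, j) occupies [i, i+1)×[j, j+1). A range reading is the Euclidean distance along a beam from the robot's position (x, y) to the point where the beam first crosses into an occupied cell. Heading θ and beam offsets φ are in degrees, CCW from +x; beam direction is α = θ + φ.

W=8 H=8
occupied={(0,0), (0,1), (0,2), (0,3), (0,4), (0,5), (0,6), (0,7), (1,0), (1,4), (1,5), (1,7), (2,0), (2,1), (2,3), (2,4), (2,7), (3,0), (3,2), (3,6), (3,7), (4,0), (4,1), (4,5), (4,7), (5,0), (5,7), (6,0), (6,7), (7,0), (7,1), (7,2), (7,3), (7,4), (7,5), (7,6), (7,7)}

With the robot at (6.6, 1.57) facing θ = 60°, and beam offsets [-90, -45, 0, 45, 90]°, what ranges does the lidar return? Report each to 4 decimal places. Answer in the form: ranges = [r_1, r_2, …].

beam 1: φ=-90°, α=330°
  d=(0.8660,-0.5000)  start (6,1)  tX=0.4619 tY=1.1400  stride 1/|dx|=1.1547 1/|dy|=2.0000
    cross x-line → (7,1), t=0.4619 (wall)
  → r_1 = 0.4619
beam 2: φ=-45°, α=15°
  d=(0.9659,0.2588)  start (6,1)  tX=0.4141 tY=1.6614  stride 1/|dx|=1.0353 1/|dy|=3.8637
    cross x-line → (7,1), t=0.4141 (wall)
  → r_2 = 0.4141
beam 3: φ=0°, α=60°
  d=(0.5000,0.8660)  start (6,1)  tX=0.8000 tY=0.4965  stride 1/|dx|=2.0000 1/|dy|=1.1547
    cross y-line → (6,2), t=0.4965
    cross x-line → (7,2), t=0.8000 (wall)
  → r_3 = 0.8000
beam 4: φ=45°, α=105°
  d=(-0.2588,0.9659)  start (6,1)  tX=2.3182 tY=0.4452  stride 1/|dx|=3.8637 1/|dy|=1.0353
    cross y-line → (6,2), t=0.4452
    cross y-line → (6,3), t=1.4804
    cross x-line → (5,3), t=2.3182
    cross y-line → (5,4), t=2.5157
    cross y-line → (5,5), t=3.5510
    cross y-line → (5,6), t=4.5863
    cross y-line → (5,7), t=5.6215 (wall)
  → r_4 = 5.6215
beam 5: φ=90°, α=150°
  d=(-0.8660,0.5000)  start (6,1)  tX=0.6928 tY=0.8600  stride 1/|dx|=1.1547 1/|dy|=2.0000
    cross x-line → (5,1), t=0.6928
    cross y-line → (5,2), t=0.8600
    cross x-line → (4,2), t=1.8475
    cross y-line → (4,3), t=2.8600
    cross x-line → (3,3), t=3.0022
    cross x-line → (2,3), t=4.1569 (wall)
  → r_5 = 4.1569

ranges = [0.4619, 0.4141, 0.8000, 5.6215, 4.1569]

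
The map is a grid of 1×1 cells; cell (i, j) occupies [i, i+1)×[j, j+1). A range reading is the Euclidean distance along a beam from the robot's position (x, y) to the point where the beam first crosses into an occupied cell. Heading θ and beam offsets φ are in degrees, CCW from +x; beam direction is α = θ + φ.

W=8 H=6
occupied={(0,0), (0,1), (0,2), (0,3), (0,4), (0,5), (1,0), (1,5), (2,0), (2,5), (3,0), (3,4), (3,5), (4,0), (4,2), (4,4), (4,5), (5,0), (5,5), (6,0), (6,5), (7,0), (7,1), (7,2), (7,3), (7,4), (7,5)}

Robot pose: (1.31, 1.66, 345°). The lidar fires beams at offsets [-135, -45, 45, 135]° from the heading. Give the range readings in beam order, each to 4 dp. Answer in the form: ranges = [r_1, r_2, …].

beam 1: φ=-135°, α=210°
  cosα=-0.8660 sinα=-0.5000 | (1,1) | tMaxX 0.3580 tMaxY 1.3200 | tΔX 1.1547 tΔY 2.0000
    t=0.3580 [x] (0,1) — stop
  → r_1 = 0.3580
beam 2: φ=-45°, α=300°
  cosα=0.5000 sinα=-0.8660 | (1,1) | tMaxX 1.3800 tMaxY 0.7621 | tΔX 2.0000 tΔY 1.1547
    t=0.7621 [y] (1,0) — stop
  → r_2 = 0.7621
beam 3: φ=45°, α=30°
  cosα=0.8660 sinα=0.5000 | (1,1) | tMaxX 0.7967 tMaxY 0.6800 | tΔX 1.1547 tΔY 2.0000
    t=0.6800 [y] (1,2)
    t=0.7967 [x] (2,2)
    t=1.9514 [x] (3,2)
    t=2.6800 [y] (3,3)
    t=3.1061 [x] (4,3)
    t=4.2608 [x] (5,3)
    t=4.6800 [y] (5,4)
    t=5.4155 [x] (6,4)
    t=6.5702 [x] (7,4) — stop
  → r_3 = 6.5702
beam 4: φ=135°, α=120°
  cosα=-0.5000 sinα=0.8660 | (1,1) | tMaxX 0.6200 tMaxY 0.3926 | tΔX 2.0000 tΔY 1.1547
    t=0.3926 [y] (1,2)
    t=0.6200 [x] (0,2) — stop
  → r_4 = 0.6200

ranges = [0.3580, 0.7621, 6.5702, 0.6200]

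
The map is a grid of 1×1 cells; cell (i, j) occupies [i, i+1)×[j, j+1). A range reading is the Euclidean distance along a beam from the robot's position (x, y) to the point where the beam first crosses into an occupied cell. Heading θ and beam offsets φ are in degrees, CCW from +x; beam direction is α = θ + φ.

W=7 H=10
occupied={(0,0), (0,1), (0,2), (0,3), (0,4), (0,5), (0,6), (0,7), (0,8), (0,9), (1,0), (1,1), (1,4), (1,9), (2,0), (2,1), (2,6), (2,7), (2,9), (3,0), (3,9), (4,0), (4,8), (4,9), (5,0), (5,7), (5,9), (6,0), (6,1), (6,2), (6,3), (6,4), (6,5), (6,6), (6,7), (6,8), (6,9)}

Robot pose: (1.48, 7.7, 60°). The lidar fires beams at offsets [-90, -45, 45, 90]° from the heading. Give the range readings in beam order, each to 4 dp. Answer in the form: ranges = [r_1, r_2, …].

ranges = [0.6004, 0.5383, 1.3459, 0.5543]

beam 1: φ=-90°, α=330°
  cosα=0.8660 sinα=-0.5000 | (1,7) | tMaxX 0.6004 tMaxY 1.4000 | tΔX 1.1547 tΔY 2.0000
    t=0.6004 [x] (2,7) — stop
  → r_1 = 0.6004
beam 2: φ=-45°, α=15°
  cosα=0.9659 sinα=0.2588 | (1,7) | tMaxX 0.5383 tMaxY 1.1591 | tΔX 1.0353 tΔY 3.8637
    t=0.5383 [x] (2,7) — stop
  → r_2 = 0.5383
beam 3: φ=45°, α=105°
  cosα=-0.2588 sinα=0.9659 | (1,7) | tMaxX 1.8546 tMaxY 0.3106 | tΔX 3.8637 tΔY 1.0353
    t=0.3106 [y] (1,8)
    t=1.3459 [y] (1,9) — stop
  → r_3 = 1.3459
beam 4: φ=90°, α=150°
  cosα=-0.8660 sinα=0.5000 | (1,7) | tMaxX 0.5543 tMaxY 0.6000 | tΔX 1.1547 tΔY 2.0000
    t=0.5543 [x] (0,7) — stop
  → r_4 = 0.5543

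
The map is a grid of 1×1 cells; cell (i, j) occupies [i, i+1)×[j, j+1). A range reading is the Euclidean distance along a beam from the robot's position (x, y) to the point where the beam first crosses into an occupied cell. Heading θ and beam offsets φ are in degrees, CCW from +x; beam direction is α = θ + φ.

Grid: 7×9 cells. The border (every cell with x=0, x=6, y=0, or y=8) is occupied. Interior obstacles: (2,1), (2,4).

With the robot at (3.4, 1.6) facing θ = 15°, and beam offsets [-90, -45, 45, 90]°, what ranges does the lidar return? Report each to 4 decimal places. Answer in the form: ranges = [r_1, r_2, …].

ranges = [0.6212, 1.2000, 5.2000, 2.4847]

beam 1: φ=-90°, α=285°
  dir = (cos 285°, sin 285°) = (0.2588, -0.9659); from cell (3,1)
  next x-line at t=2.3182, next y-line at t=0.6212; Δt_x=3.8637, Δt_y=1.0353
    y: enter (3,0) at t=0.6212 ← occupied
  → r_1 = 0.6212
beam 2: φ=-45°, α=330°
  dir = (cos 330°, sin 330°) = (0.8660, -0.5000); from cell (3,1)
  next x-line at t=0.6928, next y-line at t=1.2000; Δt_x=1.1547, Δt_y=2.0000
    x: enter (4,1) at t=0.6928
    y: enter (4,0) at t=1.2000 ← occupied
  → r_2 = 1.2000
beam 3: φ=45°, α=60°
  dir = (cos 60°, sin 60°) = (0.5000, 0.8660); from cell (3,1)
  next x-line at t=1.2000, next y-line at t=0.4619; Δt_x=2.0000, Δt_y=1.1547
    y: enter (3,2) at t=0.4619
    x: enter (4,2) at t=1.2000
    y: enter (4,3) at t=1.6166
    y: enter (4,4) at t=2.7713
    x: enter (5,4) at t=3.2000
    y: enter (5,5) at t=3.9260
    y: enter (5,6) at t=5.0807
    x: enter (6,6) at t=5.2000 ← occupied
  → r_3 = 5.2000
beam 4: φ=90°, α=105°
  dir = (cos 105°, sin 105°) = (-0.2588, 0.9659); from cell (3,1)
  next x-line at t=1.5455, next y-line at t=0.4141; Δt_x=3.8637, Δt_y=1.0353
    y: enter (3,2) at t=0.4141
    y: enter (3,3) at t=1.4494
    x: enter (2,3) at t=1.5455
    y: enter (2,4) at t=2.4847 ← occupied
  → r_4 = 2.4847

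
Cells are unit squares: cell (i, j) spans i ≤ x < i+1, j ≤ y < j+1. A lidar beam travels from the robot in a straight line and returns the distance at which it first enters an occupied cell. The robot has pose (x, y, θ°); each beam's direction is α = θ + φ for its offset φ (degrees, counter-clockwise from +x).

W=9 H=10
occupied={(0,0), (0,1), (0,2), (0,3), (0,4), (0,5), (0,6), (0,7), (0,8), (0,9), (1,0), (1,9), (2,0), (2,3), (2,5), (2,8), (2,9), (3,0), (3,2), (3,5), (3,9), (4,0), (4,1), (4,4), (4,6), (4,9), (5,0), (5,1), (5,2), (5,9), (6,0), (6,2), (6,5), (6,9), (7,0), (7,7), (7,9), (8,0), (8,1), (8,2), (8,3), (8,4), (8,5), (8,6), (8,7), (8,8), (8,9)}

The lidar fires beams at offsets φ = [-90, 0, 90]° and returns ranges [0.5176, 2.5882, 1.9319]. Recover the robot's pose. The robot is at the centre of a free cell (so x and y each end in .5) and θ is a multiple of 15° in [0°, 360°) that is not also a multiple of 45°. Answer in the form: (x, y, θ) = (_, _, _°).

(x, y, θ) = (5.5, 3.5, 345°)

Candidates: 43 free-cell centres × 16 headings = 688 poses. Raycast each; keep the one whose scan matches to 4 dp.
  (6.5, 4.5, 300°): beam 1 = 3.0000 ≠ 0.5176 ✗
  (4.5, 3.5, 285°): beam 1 = 1.5529 ≠ 0.5176 ✗
  (6.5, 6.5, 285°): beam 1 = 1.5529 ≠ 0.5176 ✗
  (5.5, 8.5, 255°): beam 1 = 1.9319 ≠ 0.5176 ✗
  …
  (5.5, 3.5, 345°): r_1=0.5176, r_2=2.5882, r_3=1.9319 — all match ✓
No second candidate reproduces the full scan.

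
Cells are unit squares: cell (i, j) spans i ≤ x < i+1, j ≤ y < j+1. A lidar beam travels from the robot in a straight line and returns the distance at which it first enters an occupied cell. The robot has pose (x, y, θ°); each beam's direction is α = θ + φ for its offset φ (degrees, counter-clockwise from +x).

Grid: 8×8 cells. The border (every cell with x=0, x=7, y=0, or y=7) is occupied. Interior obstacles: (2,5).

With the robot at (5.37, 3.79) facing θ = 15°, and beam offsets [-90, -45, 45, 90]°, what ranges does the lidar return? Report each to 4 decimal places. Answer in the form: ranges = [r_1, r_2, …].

beam 1: φ=-90°, α=285°
  dir = (cos 285°, sin 285°) = (0.2588, -0.9659); from cell (5,3)
  next x-line at t=2.4341, next y-line at t=0.8179; Δt_x=3.8637, Δt_y=1.0353
    y: enter (5,2) at t=0.8179
    y: enter (5,1) at t=1.8531
    x: enter (6,1) at t=2.4341
    y: enter (6,0) at t=2.8884 ← occupied
  → r_1 = 2.8884
beam 2: φ=-45°, α=330°
  dir = (cos 330°, sin 330°) = (0.8660, -0.5000); from cell (5,3)
  next x-line at t=0.7275, next y-line at t=1.5800; Δt_x=1.1547, Δt_y=2.0000
    x: enter (6,3) at t=0.7275
    y: enter (6,2) at t=1.5800
    x: enter (7,2) at t=1.8822 ← occupied
  → r_2 = 1.8822
beam 3: φ=45°, α=60°
  dir = (cos 60°, sin 60°) = (0.5000, 0.8660); from cell (5,3)
  next x-line at t=1.2600, next y-line at t=0.2425; Δt_x=2.0000, Δt_y=1.1547
    y: enter (5,4) at t=0.2425
    x: enter (6,4) at t=1.2600
    y: enter (6,5) at t=1.3972
    y: enter (6,6) at t=2.5519
    x: enter (7,6) at t=3.2600 ← occupied
  → r_3 = 3.2600
beam 4: φ=90°, α=105°
  dir = (cos 105°, sin 105°) = (-0.2588, 0.9659); from cell (5,3)
  next x-line at t=1.4296, next y-line at t=0.2174; Δt_x=3.8637, Δt_y=1.0353
    y: enter (5,4) at t=0.2174
    y: enter (5,5) at t=1.2527
    x: enter (4,5) at t=1.4296
    y: enter (4,6) at t=2.2880
    y: enter (4,7) at t=3.3232 ← occupied
  → r_4 = 3.3232

ranges = [2.8884, 1.8822, 3.2600, 3.3232]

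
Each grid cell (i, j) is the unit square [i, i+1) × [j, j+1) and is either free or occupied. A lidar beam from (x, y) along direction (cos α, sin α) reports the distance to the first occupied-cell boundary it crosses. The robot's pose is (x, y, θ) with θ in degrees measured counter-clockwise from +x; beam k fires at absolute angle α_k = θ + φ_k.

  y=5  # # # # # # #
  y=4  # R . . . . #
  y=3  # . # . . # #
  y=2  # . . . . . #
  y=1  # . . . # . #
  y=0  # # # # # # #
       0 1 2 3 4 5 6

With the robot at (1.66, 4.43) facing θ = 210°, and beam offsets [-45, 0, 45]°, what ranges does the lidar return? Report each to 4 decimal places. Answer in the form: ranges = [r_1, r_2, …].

beam 1: φ=-45°, α=165°
  dir = (cos 165°, sin 165°) = (-0.9659, 0.2588); from cell (1,4)
  next x-line at t=0.6833, next y-line at t=2.2023; Δt_x=1.0353, Δt_y=3.8637
    x: enter (0,4) at t=0.6833 ← occupied
  → r_1 = 0.6833
beam 2: φ=0°, α=210°
  dir = (cos 210°, sin 210°) = (-0.8660, -0.5000); from cell (1,4)
  next x-line at t=0.7621, next y-line at t=0.8600; Δt_x=1.1547, Δt_y=2.0000
    x: enter (0,4) at t=0.7621 ← occupied
  → r_2 = 0.7621
beam 3: φ=45°, α=255°
  dir = (cos 255°, sin 255°) = (-0.2588, -0.9659); from cell (1,4)
  next x-line at t=2.5500, next y-line at t=0.4452; Δt_x=3.8637, Δt_y=1.0353
    y: enter (1,3) at t=0.4452
    y: enter (1,2) at t=1.4804
    y: enter (1,1) at t=2.5157
    x: enter (0,1) at t=2.5500 ← occupied
  → r_3 = 2.5500

ranges = [0.6833, 0.7621, 2.5500]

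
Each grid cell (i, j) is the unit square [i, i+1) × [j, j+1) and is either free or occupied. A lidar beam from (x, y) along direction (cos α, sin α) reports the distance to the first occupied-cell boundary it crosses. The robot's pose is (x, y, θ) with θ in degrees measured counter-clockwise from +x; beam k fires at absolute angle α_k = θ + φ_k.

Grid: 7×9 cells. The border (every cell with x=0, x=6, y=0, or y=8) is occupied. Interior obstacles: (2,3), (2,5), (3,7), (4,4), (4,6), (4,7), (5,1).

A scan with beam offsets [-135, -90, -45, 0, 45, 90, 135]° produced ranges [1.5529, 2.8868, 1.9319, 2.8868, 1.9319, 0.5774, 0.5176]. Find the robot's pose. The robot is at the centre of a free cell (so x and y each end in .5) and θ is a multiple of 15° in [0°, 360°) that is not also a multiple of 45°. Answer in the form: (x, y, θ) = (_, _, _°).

Candidates: 28 free-cell centres × 16 headings = 448 poses. Raycast each; keep the one whose scan matches to 4 dp.
  (1.5, 3.5, 255°): beam 1 = 1.0000 ≠ 1.5529 ✗
  (3.5, 5.5, 120°): beam 1 = 2.5882 ≠ 1.5529 ✗
  (2.5, 4.5, 255°): beam 1 = 0.5774 ≠ 1.5529 ✗
  (5.5, 4.5, 285°): beam 1 = 0.5774 ≠ 1.5529 ✗
  …
  (3.5, 1.5, 150°): r_1=1.5529, r_2=2.8868, r_3=1.9319, r_4=2.8868, r_5=1.9319, r_6=0.5774, r_7=0.5176 — all match ✓
No second candidate reproduces the full scan.

(x, y, θ) = (3.5, 1.5, 150°)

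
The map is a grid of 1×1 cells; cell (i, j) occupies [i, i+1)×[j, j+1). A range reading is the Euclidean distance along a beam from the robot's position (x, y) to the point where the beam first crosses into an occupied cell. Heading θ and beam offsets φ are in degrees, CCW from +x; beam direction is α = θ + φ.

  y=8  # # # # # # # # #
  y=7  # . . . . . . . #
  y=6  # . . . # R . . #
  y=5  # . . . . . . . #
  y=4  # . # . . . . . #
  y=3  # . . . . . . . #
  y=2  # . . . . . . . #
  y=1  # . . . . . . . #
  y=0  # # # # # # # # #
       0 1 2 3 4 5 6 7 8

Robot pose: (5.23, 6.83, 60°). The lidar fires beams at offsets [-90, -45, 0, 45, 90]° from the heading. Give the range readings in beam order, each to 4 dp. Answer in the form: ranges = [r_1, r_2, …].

beam 1: φ=-90°, α=330°
  d=(0.8660,-0.5000)  start (5,6)  tX=0.8891 tY=1.6600  stride 1/|dx|=1.1547 1/|dy|=2.0000
    cross x-line → (6,6), t=0.8891
    cross y-line → (6,5), t=1.6600
    cross x-line → (7,5), t=2.0438
    cross x-line → (8,5), t=3.1985 (wall)
  → r_1 = 3.1985
beam 2: φ=-45°, α=15°
  d=(0.9659,0.2588)  start (5,6)  tX=0.7972 tY=0.6568  stride 1/|dx|=1.0353 1/|dy|=3.8637
    cross y-line → (5,7), t=0.6568
    cross x-line → (6,7), t=0.7972
    cross x-line → (7,7), t=1.8324
    cross x-line → (8,7), t=2.8677 (wall)
  → r_2 = 2.8677
beam 3: φ=0°, α=60°
  d=(0.5000,0.8660)  start (5,6)  tX=1.5400 tY=0.1963  stride 1/|dx|=2.0000 1/|dy|=1.1547
    cross y-line → (5,7), t=0.1963
    cross y-line → (5,8), t=1.3510 (wall)
  → r_3 = 1.3510
beam 4: φ=45°, α=105°
  d=(-0.2588,0.9659)  start (5,6)  tX=0.8887 tY=0.1760  stride 1/|dx|=3.8637 1/|dy|=1.0353
    cross y-line → (5,7), t=0.1760
    cross x-line → (4,7), t=0.8887
    cross y-line → (4,8), t=1.2113 (wall)
  → r_4 = 1.2113
beam 5: φ=90°, α=150°
  d=(-0.8660,0.5000)  start (5,6)  tX=0.2656 tY=0.3400  stride 1/|dx|=1.1547 1/|dy|=2.0000
    cross x-line → (4,6), t=0.2656 (wall)
  → r_5 = 0.2656

ranges = [3.1985, 2.8677, 1.3510, 1.2113, 0.2656]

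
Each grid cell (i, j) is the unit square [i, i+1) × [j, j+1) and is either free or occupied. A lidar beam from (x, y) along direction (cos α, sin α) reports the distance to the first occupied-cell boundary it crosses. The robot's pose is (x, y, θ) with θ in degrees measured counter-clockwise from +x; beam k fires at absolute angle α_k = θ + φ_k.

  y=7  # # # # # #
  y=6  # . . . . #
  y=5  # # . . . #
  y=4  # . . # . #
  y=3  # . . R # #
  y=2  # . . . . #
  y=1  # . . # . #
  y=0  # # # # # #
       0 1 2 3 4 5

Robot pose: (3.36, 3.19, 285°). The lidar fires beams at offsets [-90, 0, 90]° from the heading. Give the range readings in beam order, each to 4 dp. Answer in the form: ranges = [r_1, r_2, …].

beam 1: φ=-90°, α=195°
  dir = (cos 195°, sin 195°) = (-0.9659, -0.2588); from cell (3,3)
  next x-line at t=0.3727, next y-line at t=0.7341; Δt_x=1.0353, Δt_y=3.8637
    x: enter (2,3) at t=0.3727
    y: enter (2,2) at t=0.7341
    x: enter (1,2) at t=1.4080
    x: enter (0,2) at t=2.4433 ← occupied
  → r_1 = 2.4433
beam 2: φ=0°, α=285°
  dir = (cos 285°, sin 285°) = (0.2588, -0.9659); from cell (3,3)
  next x-line at t=2.4728, next y-line at t=0.1967; Δt_x=3.8637, Δt_y=1.0353
    y: enter (3,2) at t=0.1967
    y: enter (3,1) at t=1.2320 ← occupied
  → r_2 = 1.2320
beam 3: φ=90°, α=15°
  dir = (cos 15°, sin 15°) = (0.9659, 0.2588); from cell (3,3)
  next x-line at t=0.6626, next y-line at t=3.1296; Δt_x=1.0353, Δt_y=3.8637
    x: enter (4,3) at t=0.6626 ← occupied
  → r_3 = 0.6626

ranges = [2.4433, 1.2320, 0.6626]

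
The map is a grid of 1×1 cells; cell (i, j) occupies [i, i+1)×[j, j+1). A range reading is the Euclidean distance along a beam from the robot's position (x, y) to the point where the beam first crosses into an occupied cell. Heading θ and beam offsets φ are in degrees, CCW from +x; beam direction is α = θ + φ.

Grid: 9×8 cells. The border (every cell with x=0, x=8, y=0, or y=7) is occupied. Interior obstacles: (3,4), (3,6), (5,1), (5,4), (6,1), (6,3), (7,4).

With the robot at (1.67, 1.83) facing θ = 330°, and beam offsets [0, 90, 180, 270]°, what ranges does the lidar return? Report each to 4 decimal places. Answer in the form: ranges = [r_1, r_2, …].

beam 1: φ=0°, α=330°
  d=(0.8660,-0.5000)  start (1,1)  tX=0.3811 tY=1.6600  stride 1/|dx|=1.1547 1/|dy|=2.0000
    cross x-line → (2,1), t=0.3811
    cross x-line → (3,1), t=1.5358
    cross y-line → (3,0), t=1.6600 (wall)
  → r_1 = 1.6600
beam 2: φ=90°, α=60°
  d=(0.5000,0.8660)  start (1,1)  tX=0.6600 tY=0.1963  stride 1/|dx|=2.0000 1/|dy|=1.1547
    cross y-line → (1,2), t=0.1963
    cross x-line → (2,2), t=0.6600
    cross y-line → (2,3), t=1.3510
    cross y-line → (2,4), t=2.5057
    cross x-line → (3,4), t=2.6600 (wall)
  → r_2 = 2.6600
beam 3: φ=180°, α=150°
  d=(-0.8660,0.5000)  start (1,1)  tX=0.7736 tY=0.3400  stride 1/|dx|=1.1547 1/|dy|=2.0000
    cross y-line → (1,2), t=0.3400
    cross x-line → (0,2), t=0.7736 (wall)
  → r_3 = 0.7736
beam 4: φ=270°, α=240°
  d=(-0.5000,-0.8660)  start (1,1)  tX=1.3400 tY=0.9584  stride 1/|dx|=2.0000 1/|dy|=1.1547
    cross y-line → (1,0), t=0.9584 (wall)
  → r_4 = 0.9584

ranges = [1.6600, 2.6600, 0.7736, 0.9584]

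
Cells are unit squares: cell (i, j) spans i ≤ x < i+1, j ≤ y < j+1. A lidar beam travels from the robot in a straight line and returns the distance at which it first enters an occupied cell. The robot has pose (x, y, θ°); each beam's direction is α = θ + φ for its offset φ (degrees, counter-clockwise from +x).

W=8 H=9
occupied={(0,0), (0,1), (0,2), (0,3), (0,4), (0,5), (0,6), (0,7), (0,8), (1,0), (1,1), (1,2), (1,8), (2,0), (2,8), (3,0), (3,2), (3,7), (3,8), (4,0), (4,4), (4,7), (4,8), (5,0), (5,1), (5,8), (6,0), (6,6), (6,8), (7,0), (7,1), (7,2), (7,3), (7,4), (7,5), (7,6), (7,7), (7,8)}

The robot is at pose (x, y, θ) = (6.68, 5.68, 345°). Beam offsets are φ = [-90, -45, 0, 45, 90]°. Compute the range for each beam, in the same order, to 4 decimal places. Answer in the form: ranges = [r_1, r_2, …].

ranges = [3.8098, 0.6400, 0.3313, 0.3695, 0.3313]

beam 1: φ=-90°, α=255°
  direction (-0.2588, -0.9659); cell (6,5); t to first gridline: x 2.6273, y 0.7040 (then +3.8637 / +1.0353)
    (6,4) via y @ 0.7040
    (6,3) via y @ 1.7393
    (5,3) via x @ 2.6273
    (5,2) via y @ 2.7745
    (5,1) via y @ 3.8098  # hit
  → r_1 = 3.8098
beam 2: φ=-45°, α=300°
  direction (0.5000, -0.8660); cell (6,5); t to first gridline: x 0.6400, y 0.7852 (then +2.0000 / +1.1547)
    (7,5) via x @ 0.6400  # hit
  → r_2 = 0.6400
beam 3: φ=0°, α=345°
  direction (0.9659, -0.2588); cell (6,5); t to first gridline: x 0.3313, y 2.6273 (then +1.0353 / +3.8637)
    (7,5) via x @ 0.3313  # hit
  → r_3 = 0.3313
beam 4: φ=45°, α=30°
  direction (0.8660, 0.5000); cell (6,5); t to first gridline: x 0.3695, y 0.6400 (then +1.1547 / +2.0000)
    (7,5) via x @ 0.3695  # hit
  → r_4 = 0.3695
beam 5: φ=90°, α=75°
  direction (0.2588, 0.9659); cell (6,5); t to first gridline: x 1.2364, y 0.3313 (then +3.8637 / +1.0353)
    (6,6) via y @ 0.3313  # hit
  → r_5 = 0.3313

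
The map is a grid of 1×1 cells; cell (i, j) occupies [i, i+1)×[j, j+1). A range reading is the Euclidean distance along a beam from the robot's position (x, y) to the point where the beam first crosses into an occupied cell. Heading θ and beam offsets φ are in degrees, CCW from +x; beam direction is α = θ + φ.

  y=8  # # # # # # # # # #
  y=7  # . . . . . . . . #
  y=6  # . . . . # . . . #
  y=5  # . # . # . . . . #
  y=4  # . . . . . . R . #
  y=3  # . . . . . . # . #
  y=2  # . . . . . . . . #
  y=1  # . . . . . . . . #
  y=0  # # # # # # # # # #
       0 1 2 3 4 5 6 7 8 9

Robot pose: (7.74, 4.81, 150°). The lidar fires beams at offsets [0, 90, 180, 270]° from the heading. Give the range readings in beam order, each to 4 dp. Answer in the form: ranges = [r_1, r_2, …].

ranges = [2.3800, 0.9353, 1.4549, 2.5200]

beam 1: φ=0°, α=150°
  direction (-0.8660, 0.5000); cell (7,4); t to first gridline: x 0.8545, y 0.3800 (then +1.1547 / +2.0000)
    (7,5) via y @ 0.3800
    (6,5) via x @ 0.8545
    (5,5) via x @ 2.0092
    (5,6) via y @ 2.3800  # hit
  → r_1 = 2.3800
beam 2: φ=90°, α=240°
  direction (-0.5000, -0.8660); cell (7,4); t to first gridline: x 1.4800, y 0.9353 (then +2.0000 / +1.1547)
    (7,3) via y @ 0.9353  # hit
  → r_2 = 0.9353
beam 3: φ=180°, α=330°
  direction (0.8660, -0.5000); cell (7,4); t to first gridline: x 0.3002, y 1.6200 (then +1.1547 / +2.0000)
    (8,4) via x @ 0.3002
    (9,4) via x @ 1.4549  # hit
  → r_3 = 1.4549
beam 4: φ=270°, α=60°
  direction (0.5000, 0.8660); cell (7,4); t to first gridline: x 0.5200, y 0.2194 (then +2.0000 / +1.1547)
    (7,5) via y @ 0.2194
    (8,5) via x @ 0.5200
    (8,6) via y @ 1.3741
    (9,6) via x @ 2.5200  # hit
  → r_4 = 2.5200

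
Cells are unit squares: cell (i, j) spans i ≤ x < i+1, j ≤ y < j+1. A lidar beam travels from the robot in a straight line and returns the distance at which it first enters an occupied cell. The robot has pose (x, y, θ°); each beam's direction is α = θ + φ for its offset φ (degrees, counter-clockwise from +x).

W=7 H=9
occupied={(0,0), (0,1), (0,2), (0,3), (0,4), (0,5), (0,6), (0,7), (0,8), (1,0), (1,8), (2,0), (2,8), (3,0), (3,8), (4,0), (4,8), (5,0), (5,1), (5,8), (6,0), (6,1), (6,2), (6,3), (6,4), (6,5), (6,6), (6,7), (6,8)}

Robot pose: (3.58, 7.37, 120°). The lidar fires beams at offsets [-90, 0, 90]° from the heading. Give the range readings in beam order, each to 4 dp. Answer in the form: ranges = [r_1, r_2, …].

beam 1: φ=-90°, α=30°
  dir = (cos 30°, sin 30°) = (0.8660, 0.5000); from cell (3,7)
  next x-line at t=0.4850, next y-line at t=1.2600; Δt_x=1.1547, Δt_y=2.0000
    x: enter (4,7) at t=0.4850
    y: enter (4,8) at t=1.2600 ← occupied
  → r_1 = 1.2600
beam 2: φ=0°, α=120°
  dir = (cos 120°, sin 120°) = (-0.5000, 0.8660); from cell (3,7)
  next x-line at t=1.1600, next y-line at t=0.7275; Δt_x=2.0000, Δt_y=1.1547
    y: enter (3,8) at t=0.7275 ← occupied
  → r_2 = 0.7275
beam 3: φ=90°, α=210°
  dir = (cos 210°, sin 210°) = (-0.8660, -0.5000); from cell (3,7)
  next x-line at t=0.6697, next y-line at t=0.7400; Δt_x=1.1547, Δt_y=2.0000
    x: enter (2,7) at t=0.6697
    y: enter (2,6) at t=0.7400
    x: enter (1,6) at t=1.8244
    y: enter (1,5) at t=2.7400
    x: enter (0,5) at t=2.9791 ← occupied
  → r_3 = 2.9791

ranges = [1.2600, 0.7275, 2.9791]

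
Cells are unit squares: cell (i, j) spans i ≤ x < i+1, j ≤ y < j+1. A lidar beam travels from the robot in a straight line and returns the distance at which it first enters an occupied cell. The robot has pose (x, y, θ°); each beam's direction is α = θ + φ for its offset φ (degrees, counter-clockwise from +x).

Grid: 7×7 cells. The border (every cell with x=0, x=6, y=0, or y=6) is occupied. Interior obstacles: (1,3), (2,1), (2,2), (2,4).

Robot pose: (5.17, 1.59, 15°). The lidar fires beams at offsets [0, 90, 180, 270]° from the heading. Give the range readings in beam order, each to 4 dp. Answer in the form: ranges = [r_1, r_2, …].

ranges = [0.8593, 4.5656, 2.2465, 0.6108]

beam 1: φ=0°, α=15°
  direction (0.9659, 0.2588); cell (5,1); t to first gridline: x 0.8593, y 1.5841 (then +1.0353 / +3.8637)
    (6,1) via x @ 0.8593  # hit
  → r_1 = 0.8593
beam 2: φ=90°, α=105°
  direction (-0.2588, 0.9659); cell (5,1); t to first gridline: x 0.6568, y 0.4245 (then +3.8637 / +1.0353)
    (5,2) via y @ 0.4245
    (4,2) via x @ 0.6568
    (4,3) via y @ 1.4597
    (4,4) via y @ 2.4950
    (4,5) via y @ 3.5303
    (3,5) via x @ 4.5205
    (3,6) via y @ 4.5656  # hit
  → r_2 = 4.5656
beam 3: φ=180°, α=195°
  direction (-0.9659, -0.2588); cell (5,1); t to first gridline: x 0.1760, y 2.2796 (then +1.0353 / +3.8637)
    (4,1) via x @ 0.1760
    (3,1) via x @ 1.2113
    (2,1) via x @ 2.2465  # hit
  → r_3 = 2.2465
beam 4: φ=270°, α=285°
  direction (0.2588, -0.9659); cell (5,1); t to first gridline: x 3.2069, y 0.6108 (then +3.8637 / +1.0353)
    (5,0) via y @ 0.6108  # hit
  → r_4 = 0.6108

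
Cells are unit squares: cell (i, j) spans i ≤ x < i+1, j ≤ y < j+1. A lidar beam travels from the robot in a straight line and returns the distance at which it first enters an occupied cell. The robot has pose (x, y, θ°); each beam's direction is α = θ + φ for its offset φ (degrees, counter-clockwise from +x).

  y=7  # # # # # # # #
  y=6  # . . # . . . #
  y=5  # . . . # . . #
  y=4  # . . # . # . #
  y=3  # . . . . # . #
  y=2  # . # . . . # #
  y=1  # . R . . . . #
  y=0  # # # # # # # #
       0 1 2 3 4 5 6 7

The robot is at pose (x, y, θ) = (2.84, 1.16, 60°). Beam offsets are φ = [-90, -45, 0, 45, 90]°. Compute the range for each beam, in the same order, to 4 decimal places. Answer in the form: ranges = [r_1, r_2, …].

ranges = [0.3200, 3.2715, 4.3200, 0.8696, 2.1246]

beam 1: φ=-90°, α=330°
  dir = (cos 330°, sin 330°) = (0.8660, -0.5000); from cell (2,1)
  next x-line at t=0.1848, next y-line at t=0.3200; Δt_x=1.1547, Δt_y=2.0000
    x: enter (3,1) at t=0.1848
    y: enter (3,0) at t=0.3200 ← occupied
  → r_1 = 0.3200
beam 2: φ=-45°, α=15°
  dir = (cos 15°, sin 15°) = (0.9659, 0.2588); from cell (2,1)
  next x-line at t=0.1656, next y-line at t=3.2455; Δt_x=1.0353, Δt_y=3.8637
    x: enter (3,1) at t=0.1656
    x: enter (4,1) at t=1.2009
    x: enter (5,1) at t=2.2362
    y: enter (5,2) at t=3.2455
    x: enter (6,2) at t=3.2715 ← occupied
  → r_2 = 3.2715
beam 3: φ=0°, α=60°
  dir = (cos 60°, sin 60°) = (0.5000, 0.8660); from cell (2,1)
  next x-line at t=0.3200, next y-line at t=0.9699; Δt_x=2.0000, Δt_y=1.1547
    x: enter (3,1) at t=0.3200
    y: enter (3,2) at t=0.9699
    y: enter (3,3) at t=2.1246
    x: enter (4,3) at t=2.3200
    y: enter (4,4) at t=3.2793
    x: enter (5,4) at t=4.3200 ← occupied
  → r_3 = 4.3200
beam 4: φ=45°, α=105°
  dir = (cos 105°, sin 105°) = (-0.2588, 0.9659); from cell (2,1)
  next x-line at t=3.2455, next y-line at t=0.8696; Δt_x=3.8637, Δt_y=1.0353
    y: enter (2,2) at t=0.8696 ← occupied
  → r_4 = 0.8696
beam 5: φ=90°, α=150°
  dir = (cos 150°, sin 150°) = (-0.8660, 0.5000); from cell (2,1)
  next x-line at t=0.9699, next y-line at t=1.6800; Δt_x=1.1547, Δt_y=2.0000
    x: enter (1,1) at t=0.9699
    y: enter (1,2) at t=1.6800
    x: enter (0,2) at t=2.1246 ← occupied
  → r_5 = 2.1246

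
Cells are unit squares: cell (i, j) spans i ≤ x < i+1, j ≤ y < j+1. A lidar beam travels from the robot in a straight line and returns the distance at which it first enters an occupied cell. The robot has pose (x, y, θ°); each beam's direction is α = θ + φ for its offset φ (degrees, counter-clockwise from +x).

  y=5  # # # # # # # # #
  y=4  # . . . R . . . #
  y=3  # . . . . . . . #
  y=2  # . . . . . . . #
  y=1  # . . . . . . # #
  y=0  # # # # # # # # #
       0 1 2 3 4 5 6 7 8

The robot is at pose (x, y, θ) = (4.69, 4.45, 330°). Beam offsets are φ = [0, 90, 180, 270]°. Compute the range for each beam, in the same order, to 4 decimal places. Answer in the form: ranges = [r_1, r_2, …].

ranges = [3.8221, 0.6351, 1.1000, 3.9837]

beam 1: φ=0°, α=330°
  direction (0.8660, -0.5000); cell (4,4); t to first gridline: x 0.3580, y 0.9000 (then +1.1547 / +2.0000)
    (5,4) via x @ 0.3580
    (5,3) via y @ 0.9000
    (6,3) via x @ 1.5127
    (7,3) via x @ 2.6674
    (7,2) via y @ 2.9000
    (8,2) via x @ 3.8221  # hit
  → r_1 = 3.8221
beam 2: φ=90°, α=60°
  direction (0.5000, 0.8660); cell (4,4); t to first gridline: x 0.6200, y 0.6351 (then +2.0000 / +1.1547)
    (5,4) via x @ 0.6200
    (5,5) via y @ 0.6351  # hit
  → r_2 = 0.6351
beam 3: φ=180°, α=150°
  direction (-0.8660, 0.5000); cell (4,4); t to first gridline: x 0.7967, y 1.1000 (then +1.1547 / +2.0000)
    (3,4) via x @ 0.7967
    (3,5) via y @ 1.1000  # hit
  → r_3 = 1.1000
beam 4: φ=270°, α=240°
  direction (-0.5000, -0.8660); cell (4,4); t to first gridline: x 1.3800, y 0.5196 (then +2.0000 / +1.1547)
    (4,3) via y @ 0.5196
    (3,3) via x @ 1.3800
    (3,2) via y @ 1.6743
    (3,1) via y @ 2.8290
    (2,1) via x @ 3.3800
    (2,0) via y @ 3.9837  # hit
  → r_4 = 3.9837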